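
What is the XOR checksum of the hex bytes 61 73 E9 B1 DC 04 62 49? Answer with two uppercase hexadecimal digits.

B9

XOR the bytes together:
  start with 0x61
  0x61 ⊕ 0x73 = 0x12
  0x12 ⊕ 0xE9 = 0xFB
  0xFB ⊕ 0xB1 = 0x4A
  0x4A ⊕ 0xDC = 0x96
  0x96 ⊕ 0x04 = 0x92
  0x92 ⊕ 0x62 = 0xF0
  0xF0 ⊕ 0x49 = 0xB9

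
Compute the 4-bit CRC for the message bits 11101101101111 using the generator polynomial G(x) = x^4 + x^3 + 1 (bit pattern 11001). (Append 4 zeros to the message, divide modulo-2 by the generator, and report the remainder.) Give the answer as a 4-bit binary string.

Append 4 zeros: 111011011011110000. Divide by 11001 (XOR where the leading bit is 1):
  pos 0: 11101 XOR 11001 = 00100
  pos 2: 10010 XOR 11001 = 01011
  pos 3: 10111 XOR 11001 = 01110
  pos 4: 11101 XOR 11001 = 00100
  pos 6: 10001 XOR 11001 = 01000
  pos 7: 10001 XOR 11001 = 01000
  pos 8: 10001 XOR 11001 = 01000
  pos 9: 10001 XOR 11001 = 01000
  pos 10: 10000 XOR 11001 = 01001
  pos 11: 10010 XOR 11001 = 01011
  pos 12: 10110 XOR 11001 = 01111
  pos 13: 11110 XOR 11001 = 00111
Remainder (last 4 bits) = 0111. This is the CRC / FCS.

0111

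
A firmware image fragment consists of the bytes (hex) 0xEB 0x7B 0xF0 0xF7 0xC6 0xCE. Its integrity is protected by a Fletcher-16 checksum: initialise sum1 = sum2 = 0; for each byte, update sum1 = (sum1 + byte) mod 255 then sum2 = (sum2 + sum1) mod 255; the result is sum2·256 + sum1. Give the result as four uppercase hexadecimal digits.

Running sums (mod 255):
  after byte 0 (0xEB): sum1=235, sum2=235
  after byte 1 (0x7B): sum1=103, sum2=83
  after byte 2 (0xF0): sum1=88, sum2=171
  after byte 3 (0xF7): sum1=80, sum2=251
  after byte 4 (0xC6): sum1=23, sum2=19
  after byte 5 (0xCE): sum1=229, sum2=248
Checksum = sum2·256 + sum1 = 248·256 + 229 = 63717 = 0xF8E5.

F8E5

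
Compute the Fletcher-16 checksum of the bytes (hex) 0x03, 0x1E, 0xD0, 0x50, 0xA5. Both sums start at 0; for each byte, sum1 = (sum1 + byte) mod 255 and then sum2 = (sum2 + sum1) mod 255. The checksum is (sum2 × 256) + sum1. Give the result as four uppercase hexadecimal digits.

40E7

Running sums (mod 255):
  after byte 0 (0x03): sum1=3, sum2=3
  after byte 1 (0x1E): sum1=33, sum2=36
  after byte 2 (0xD0): sum1=241, sum2=22
  after byte 3 (0x50): sum1=66, sum2=88
  after byte 4 (0xA5): sum1=231, sum2=64
Checksum = sum2·256 + sum1 = 64·256 + 231 = 16615 = 0x40E7.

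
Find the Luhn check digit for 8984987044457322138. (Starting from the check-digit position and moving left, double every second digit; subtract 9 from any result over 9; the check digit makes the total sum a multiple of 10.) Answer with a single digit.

Partial digits right→left: 8 3 1 2 2 3 7 5 4 4 4 0 7 8 9 4 8 9 8
Double every second digit counting from the check-digit position (so the 1st, 3rd, 5th, ... of the partial from the right).
  doubled (with −9 where >9): 7 2 4 5 8 8 5 9 7 7 → sum 62
  kept as-is: 3 2 3 5 4 0 8 4 9 → sum 38
Total = 62 + 38 = 100.
Check digit = (10 − (100 mod 10)) mod 10 = 0.

0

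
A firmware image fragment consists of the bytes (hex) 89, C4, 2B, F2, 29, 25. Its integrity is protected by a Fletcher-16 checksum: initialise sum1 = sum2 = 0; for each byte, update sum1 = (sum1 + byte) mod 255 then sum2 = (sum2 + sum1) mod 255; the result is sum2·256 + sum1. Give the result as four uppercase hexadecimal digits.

Running sums (mod 255):
  after byte 0 (89): sum1=137, sum2=137
  after byte 1 (C4): sum1=78, sum2=215
  after byte 2 (2B): sum1=121, sum2=81
  after byte 3 (F2): sum1=108, sum2=189
  after byte 4 (29): sum1=149, sum2=83
  after byte 5 (25): sum1=186, sum2=14
Checksum = sum2·256 + sum1 = 14·256 + 186 = 3770 = 0x0EBA.

0EBA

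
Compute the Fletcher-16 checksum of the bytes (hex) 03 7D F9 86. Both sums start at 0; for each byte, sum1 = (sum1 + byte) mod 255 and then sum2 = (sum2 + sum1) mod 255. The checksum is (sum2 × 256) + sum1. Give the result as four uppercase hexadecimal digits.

FE01

Running sums (mod 255):
  after byte 0 (03): sum1=3, sum2=3
  after byte 1 (7D): sum1=128, sum2=131
  after byte 2 (F9): sum1=122, sum2=253
  after byte 3 (86): sum1=1, sum2=254
Checksum = sum2·256 + sum1 = 254·256 + 1 = 65025 = 0xFE01.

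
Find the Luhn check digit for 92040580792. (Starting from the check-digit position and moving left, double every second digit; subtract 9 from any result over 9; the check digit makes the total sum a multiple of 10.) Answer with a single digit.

Partial digits right→left: 2 9 7 0 8 5 0 4 0 2 9
Double every second digit counting from the check-digit position (so the 1st, 3rd, 5th, ... of the partial from the right).
  doubled (with −9 where >9): 4 5 7 0 0 9 → sum 25
  kept as-is: 9 0 5 4 2 → sum 20
Total = 25 + 20 = 45.
Check digit = (10 − (45 mod 10)) mod 10 = 5.

5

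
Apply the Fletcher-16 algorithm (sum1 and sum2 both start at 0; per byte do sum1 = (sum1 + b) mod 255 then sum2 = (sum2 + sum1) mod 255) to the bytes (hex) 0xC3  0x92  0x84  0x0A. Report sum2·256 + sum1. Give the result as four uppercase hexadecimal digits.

Running sums (mod 255):
  after byte 0 (0xC3): sum1=195, sum2=195
  after byte 1 (0x92): sum1=86, sum2=26
  after byte 2 (0x84): sum1=218, sum2=244
  after byte 3 (0x0A): sum1=228, sum2=217
Checksum = sum2·256 + sum1 = 217·256 + 228 = 55780 = 0xD9E4.

D9E4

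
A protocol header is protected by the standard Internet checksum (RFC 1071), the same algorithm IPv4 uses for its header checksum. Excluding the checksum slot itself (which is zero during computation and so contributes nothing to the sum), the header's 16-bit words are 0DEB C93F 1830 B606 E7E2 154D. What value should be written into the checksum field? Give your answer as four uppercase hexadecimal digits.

5D6E

One's-complement addition (fold any carry out of bit 15 back into bit 0):
  0x0DEB + 0xC93F = 0x0D72A
  0xD72A + 0x1830 = 0x0EF5A
  0xEF5A + 0xB606 = 0x1A560 → wrap carry → 0xA561
  0xA561 + 0xE7E2 = 0x18D43 → wrap carry → 0x8D44
  0x8D44 + 0x154D = 0x0A291
One's-complement sum = 0xA291.
Checksum = ~0xA291 & 0xFFFF = 0x5D6E.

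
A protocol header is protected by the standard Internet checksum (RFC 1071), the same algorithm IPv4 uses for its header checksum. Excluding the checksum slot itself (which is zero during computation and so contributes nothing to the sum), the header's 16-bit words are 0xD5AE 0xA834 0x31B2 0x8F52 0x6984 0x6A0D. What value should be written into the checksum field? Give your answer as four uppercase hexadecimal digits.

One's-complement addition (fold any carry out of bit 15 back into bit 0):
  0xD5AE + 0xA834 = 0x17DE2 → wrap carry → 0x7DE3
  0x7DE3 + 0x31B2 = 0x0AF95
  0xAF95 + 0x8F52 = 0x13EE7 → wrap carry → 0x3EE8
  0x3EE8 + 0x6984 = 0x0A86C
  0xA86C + 0x6A0D = 0x11279 → wrap carry → 0x127A
One's-complement sum = 0x127A.
Checksum = ~0x127A & 0xFFFF = 0xED85.

ED85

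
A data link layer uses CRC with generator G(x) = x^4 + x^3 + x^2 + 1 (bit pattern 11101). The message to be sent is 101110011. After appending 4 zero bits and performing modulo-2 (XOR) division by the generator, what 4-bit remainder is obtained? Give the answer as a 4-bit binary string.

0011

Append 4 zeros: 1011100110000. Divide by 11101 (XOR where the leading bit is 1):
  pos 0: 10111 XOR 11101 = 01010
  pos 1: 10100 XOR 11101 = 01001
  pos 2: 10010 XOR 11101 = 01111
  pos 3: 11111 XOR 11101 = 00010
  pos 6: 10100 XOR 11101 = 01001
  pos 7: 10010 XOR 11101 = 01111
  pos 8: 11110 XOR 11101 = 00011
Remainder (last 4 bits) = 0011. This is the CRC / FCS.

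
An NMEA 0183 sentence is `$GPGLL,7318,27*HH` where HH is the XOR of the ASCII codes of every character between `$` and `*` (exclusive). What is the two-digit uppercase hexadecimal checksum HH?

58

XOR the ASCII codes of the payload characters:
  'G' = 0x47 → acc = 0x47
  'P' = 0x50 → acc = 0x17
  'G' = 0x47 → acc = 0x50
  'L' = 0x4C → acc = 0x1C
  'L' = 0x4C → acc = 0x50
  ',' = 0x2C → acc = 0x7C
  '7' = 0x37 → acc = 0x4B
  '3' = 0x33 → acc = 0x78
  '1' = 0x31 → acc = 0x49
  '8' = 0x38 → acc = 0x71
  ',' = 0x2C → acc = 0x5D
  '2' = 0x32 → acc = 0x6F
  '7' = 0x37 → acc = 0x58
Checksum = 0x58.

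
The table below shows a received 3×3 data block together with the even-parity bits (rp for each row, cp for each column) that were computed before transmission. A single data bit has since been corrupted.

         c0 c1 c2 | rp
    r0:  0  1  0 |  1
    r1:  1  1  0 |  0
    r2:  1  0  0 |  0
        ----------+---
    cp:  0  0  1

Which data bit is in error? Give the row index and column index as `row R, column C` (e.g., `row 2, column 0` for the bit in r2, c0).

row 2, column 2

Recompute each row's even parity and compare to rp:
  r0: data parity 1, sent rp 1 → ok
  r1: data parity 0, sent rp 0 → ok
  r2: data parity 1, sent rp 0 → mismatch
Recompute each column's even parity and compare to cp:
  c0: data parity 0, sent cp 0 → ok
  c1: data parity 0, sent cp 0 → ok
  c2: data parity 0, sent cp 1 → mismatch
Exactly one row (r2) and one column (c2) fail → the flipped bit is at their intersection.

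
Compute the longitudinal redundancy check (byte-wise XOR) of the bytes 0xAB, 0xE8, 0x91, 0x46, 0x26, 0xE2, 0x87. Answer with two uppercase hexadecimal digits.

D7

XOR the bytes together:
  start with 0xAB
  0xAB ⊕ 0xE8 = 0x43
  0x43 ⊕ 0x91 = 0xD2
  0xD2 ⊕ 0x46 = 0x94
  0x94 ⊕ 0x26 = 0xB2
  0xB2 ⊕ 0xE2 = 0x50
  0x50 ⊕ 0x87 = 0xD7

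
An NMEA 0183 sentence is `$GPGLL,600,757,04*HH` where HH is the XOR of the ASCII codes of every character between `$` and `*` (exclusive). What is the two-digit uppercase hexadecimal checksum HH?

7B

XOR the ASCII codes of the payload characters:
  'G' = 0x47 → acc = 0x47
  'P' = 0x50 → acc = 0x17
  'G' = 0x47 → acc = 0x50
  'L' = 0x4C → acc = 0x1C
  'L' = 0x4C → acc = 0x50
  ',' = 0x2C → acc = 0x7C
  '6' = 0x36 → acc = 0x4A
  '0' = 0x30 → acc = 0x7A
  '0' = 0x30 → acc = 0x4A
  ',' = 0x2C → acc = 0x66
  '7' = 0x37 → acc = 0x51
  '5' = 0x35 → acc = 0x64
  '7' = 0x37 → acc = 0x53
  ',' = 0x2C → acc = 0x7F
  '0' = 0x30 → acc = 0x4F
  '4' = 0x34 → acc = 0x7B
Checksum = 0x7B.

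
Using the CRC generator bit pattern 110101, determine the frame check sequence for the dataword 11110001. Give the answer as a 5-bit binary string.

11001

Append 5 zeros: 1111000100000. Divide by 110101 (XOR where the leading bit is 1):
  pos 0: 111100 XOR 110101 = 001001
  pos 2: 100101 XOR 110101 = 010000
  pos 3: 100000 XOR 110101 = 010101
  pos 4: 101010 XOR 110101 = 011111
  pos 5: 111110 XOR 110101 = 001011
  pos 7: 101100 XOR 110101 = 011001
Remainder (last 5 bits) = 11001. This is the CRC / FCS.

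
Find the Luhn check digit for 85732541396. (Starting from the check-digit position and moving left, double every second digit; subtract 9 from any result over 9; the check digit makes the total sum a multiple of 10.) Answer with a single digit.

Partial digits right→left: 6 9 3 1 4 5 2 3 7 5 8
Double every second digit counting from the check-digit position (so the 1st, 3rd, 5th, ... of the partial from the right).
  doubled (with −9 where >9): 3 6 8 4 5 7 → sum 33
  kept as-is: 9 1 5 3 5 → sum 23
Total = 33 + 23 = 56.
Check digit = (10 − (56 mod 10)) mod 10 = 4.

4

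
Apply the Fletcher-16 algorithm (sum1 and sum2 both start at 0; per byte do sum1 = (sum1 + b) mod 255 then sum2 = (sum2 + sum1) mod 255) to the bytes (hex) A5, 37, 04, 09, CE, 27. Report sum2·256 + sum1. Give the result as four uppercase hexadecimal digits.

Running sums (mod 255):
  after byte 0 (A5): sum1=165, sum2=165
  after byte 1 (37): sum1=220, sum2=130
  after byte 2 (04): sum1=224, sum2=99
  after byte 3 (09): sum1=233, sum2=77
  after byte 4 (CE): sum1=184, sum2=6
  after byte 5 (27): sum1=223, sum2=229
Checksum = sum2·256 + sum1 = 229·256 + 223 = 58847 = 0xE5DF.

E5DF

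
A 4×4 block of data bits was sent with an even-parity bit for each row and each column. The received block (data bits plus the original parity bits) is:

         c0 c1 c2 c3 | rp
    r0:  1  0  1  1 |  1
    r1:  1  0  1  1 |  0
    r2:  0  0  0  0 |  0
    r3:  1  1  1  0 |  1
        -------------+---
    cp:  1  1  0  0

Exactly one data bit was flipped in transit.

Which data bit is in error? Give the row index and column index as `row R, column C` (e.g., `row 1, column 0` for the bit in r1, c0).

row 1, column 2

Recompute each row's even parity and compare to rp:
  r0: data parity 1, sent rp 1 → ok
  r1: data parity 1, sent rp 0 → mismatch
  r2: data parity 0, sent rp 0 → ok
  r3: data parity 1, sent rp 1 → ok
Recompute each column's even parity and compare to cp:
  c0: data parity 1, sent cp 1 → ok
  c1: data parity 1, sent cp 1 → ok
  c2: data parity 1, sent cp 0 → mismatch
  c3: data parity 0, sent cp 0 → ok
Exactly one row (r1) and one column (c2) fail → the flipped bit is at their intersection.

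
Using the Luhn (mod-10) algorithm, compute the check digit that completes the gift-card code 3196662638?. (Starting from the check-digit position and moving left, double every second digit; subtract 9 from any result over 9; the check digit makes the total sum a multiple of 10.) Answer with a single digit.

Partial digits right→left: 8 3 6 2 6 6 6 9 1 3
Double every second digit counting from the check-digit position (so the 1st, 3rd, 5th, ... of the partial from the right).
  doubled (with −9 where >9): 7 3 3 3 2 → sum 18
  kept as-is: 3 2 6 9 3 → sum 23
Total = 18 + 23 = 41.
Check digit = (10 − (41 mod 10)) mod 10 = 9.

9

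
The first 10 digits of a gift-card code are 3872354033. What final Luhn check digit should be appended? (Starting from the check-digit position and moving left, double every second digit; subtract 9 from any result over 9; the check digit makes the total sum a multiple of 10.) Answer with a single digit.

2

Partial digits right→left: 3 3 0 4 5 3 2 7 8 3
Double every second digit counting from the check-digit position (so the 1st, 3rd, 5th, ... of the partial from the right).
  doubled (with −9 where >9): 6 0 1 4 7 → sum 18
  kept as-is: 3 4 3 7 3 → sum 20
Total = 18 + 20 = 38.
Check digit = (10 − (38 mod 10)) mod 10 = 2.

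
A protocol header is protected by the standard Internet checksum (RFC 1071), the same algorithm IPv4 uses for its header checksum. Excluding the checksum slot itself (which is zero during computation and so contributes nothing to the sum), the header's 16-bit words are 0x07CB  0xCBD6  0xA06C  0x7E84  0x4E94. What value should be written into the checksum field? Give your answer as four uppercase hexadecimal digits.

BED8

One's-complement addition (fold any carry out of bit 15 back into bit 0):
  0x07CB + 0xCBD6 = 0x0D3A1
  0xD3A1 + 0xA06C = 0x1740D → wrap carry → 0x740E
  0x740E + 0x7E84 = 0x0F292
  0xF292 + 0x4E94 = 0x14126 → wrap carry → 0x4127
One's-complement sum = 0x4127.
Checksum = ~0x4127 & 0xFFFF = 0xBED8.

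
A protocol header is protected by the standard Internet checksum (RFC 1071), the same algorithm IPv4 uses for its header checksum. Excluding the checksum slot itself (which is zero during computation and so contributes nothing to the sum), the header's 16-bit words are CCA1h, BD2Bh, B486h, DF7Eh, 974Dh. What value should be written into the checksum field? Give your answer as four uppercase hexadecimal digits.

One's-complement addition (fold any carry out of bit 15 back into bit 0):
  0xCCA1 + 0xBD2B = 0x189CC → wrap carry → 0x89CD
  0x89CD + 0xB486 = 0x13E53 → wrap carry → 0x3E54
  0x3E54 + 0xDF7E = 0x11DD2 → wrap carry → 0x1DD3
  0x1DD3 + 0x974D = 0x0B520
One's-complement sum = 0xB520.
Checksum = ~0xB520 & 0xFFFF = 0x4ADF.

4ADF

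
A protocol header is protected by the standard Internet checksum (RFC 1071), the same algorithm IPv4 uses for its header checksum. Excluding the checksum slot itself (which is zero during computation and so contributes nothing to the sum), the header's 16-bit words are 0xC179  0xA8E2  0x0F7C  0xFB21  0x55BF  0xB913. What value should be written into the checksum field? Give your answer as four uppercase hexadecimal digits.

One's-complement addition (fold any carry out of bit 15 back into bit 0):
  0xC179 + 0xA8E2 = 0x16A5B → wrap carry → 0x6A5C
  0x6A5C + 0x0F7C = 0x079D8
  0x79D8 + 0xFB21 = 0x174F9 → wrap carry → 0x74FA
  0x74FA + 0x55BF = 0x0CAB9
  0xCAB9 + 0xB913 = 0x183CC → wrap carry → 0x83CD
One's-complement sum = 0x83CD.
Checksum = ~0x83CD & 0xFFFF = 0x7C32.

7C32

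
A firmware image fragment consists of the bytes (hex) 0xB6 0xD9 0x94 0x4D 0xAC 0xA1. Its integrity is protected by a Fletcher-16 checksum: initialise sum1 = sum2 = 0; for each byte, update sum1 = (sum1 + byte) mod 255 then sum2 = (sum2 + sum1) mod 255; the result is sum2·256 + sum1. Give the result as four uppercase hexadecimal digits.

Running sums (mod 255):
  after byte 0 (0xB6): sum1=182, sum2=182
  after byte 1 (0xD9): sum1=144, sum2=71
  after byte 2 (0x94): sum1=37, sum2=108
  after byte 3 (0x4D): sum1=114, sum2=222
  after byte 4 (0xAC): sum1=31, sum2=253
  after byte 5 (0xA1): sum1=192, sum2=190
Checksum = sum2·256 + sum1 = 190·256 + 192 = 48832 = 0xBEC0.

BEC0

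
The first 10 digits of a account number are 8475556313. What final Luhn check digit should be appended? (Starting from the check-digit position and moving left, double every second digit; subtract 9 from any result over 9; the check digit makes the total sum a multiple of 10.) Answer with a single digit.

1

Partial digits right→left: 3 1 3 6 5 5 5 7 4 8
Double every second digit counting from the check-digit position (so the 1st, 3rd, 5th, ... of the partial from the right).
  doubled (with −9 where >9): 6 6 1 1 8 → sum 22
  kept as-is: 1 6 5 7 8 → sum 27
Total = 22 + 27 = 49.
Check digit = (10 − (49 mod 10)) mod 10 = 1.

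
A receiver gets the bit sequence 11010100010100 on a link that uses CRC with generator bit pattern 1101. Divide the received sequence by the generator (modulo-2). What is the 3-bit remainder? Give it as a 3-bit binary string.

Modulo-2 division of 11010100010100 by 1101:
  pos 0: 1101 XOR 1101 = 0000
  pos 5: 1000 XOR 1101 = 0101
  pos 6: 1011 XOR 1101 = 0110
  pos 7: 1100 XOR 1101 = 0001
  pos 10: 1100 XOR 1101 = 0001
Remainder = 001 (nonzero — an error is detected).

001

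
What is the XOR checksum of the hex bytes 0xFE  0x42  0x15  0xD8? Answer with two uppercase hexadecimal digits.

71

XOR the bytes together:
  start with 0xFE
  0xFE ⊕ 0x42 = 0xBC
  0xBC ⊕ 0x15 = 0xA9
  0xA9 ⊕ 0xD8 = 0x71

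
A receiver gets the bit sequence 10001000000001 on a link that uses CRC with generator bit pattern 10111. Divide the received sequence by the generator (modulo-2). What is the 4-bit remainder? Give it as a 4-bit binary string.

Modulo-2 division of 10001000000001 by 10111:
  pos 0: 10001 XOR 10111 = 00110
  pos 2: 11000 XOR 10111 = 01111
  pos 3: 11110 XOR 10111 = 01001
  pos 4: 10010 XOR 10111 = 00101
  pos 6: 10100 XOR 10111 = 00011
  pos 9: 11001 XOR 10111 = 01110
Remainder = 1110 (nonzero — an error is detected).

1110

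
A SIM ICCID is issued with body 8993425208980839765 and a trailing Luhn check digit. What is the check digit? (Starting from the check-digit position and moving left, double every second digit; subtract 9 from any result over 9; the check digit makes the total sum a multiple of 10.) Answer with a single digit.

9

Partial digits right→left: 5 6 7 9 3 8 0 8 9 8 0 2 5 2 4 3 9 9 8
Double every second digit counting from the check-digit position (so the 1st, 3rd, 5th, ... of the partial from the right).
  doubled (with −9 where >9): 1 5 6 0 9 0 1 8 9 7 → sum 46
  kept as-is: 6 9 8 8 8 2 2 3 9 → sum 55
Total = 46 + 55 = 101.
Check digit = (10 − (101 mod 10)) mod 10 = 9.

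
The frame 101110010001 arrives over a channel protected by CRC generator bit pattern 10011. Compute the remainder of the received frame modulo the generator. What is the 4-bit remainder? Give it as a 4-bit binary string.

Modulo-2 division of 101110010001 by 10011:
  pos 0: 10111 XOR 10011 = 00100
  pos 2: 10000 XOR 10011 = 00011
  pos 5: 11100 XOR 10011 = 01111
  pos 6: 11110 XOR 10011 = 01101
  pos 7: 11011 XOR 10011 = 01000
Remainder = 1000 (nonzero — an error is detected).

1000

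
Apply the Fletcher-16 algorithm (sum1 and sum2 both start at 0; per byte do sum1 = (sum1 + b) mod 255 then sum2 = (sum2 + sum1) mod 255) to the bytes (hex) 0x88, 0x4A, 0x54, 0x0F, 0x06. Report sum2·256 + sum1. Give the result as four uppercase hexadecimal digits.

F43C

Running sums (mod 255):
  after byte 0 (0x88): sum1=136, sum2=136
  after byte 1 (0x4A): sum1=210, sum2=91
  after byte 2 (0x54): sum1=39, sum2=130
  after byte 3 (0x0F): sum1=54, sum2=184
  after byte 4 (0x06): sum1=60, sum2=244
Checksum = sum2·256 + sum1 = 244·256 + 60 = 62524 = 0xF43C.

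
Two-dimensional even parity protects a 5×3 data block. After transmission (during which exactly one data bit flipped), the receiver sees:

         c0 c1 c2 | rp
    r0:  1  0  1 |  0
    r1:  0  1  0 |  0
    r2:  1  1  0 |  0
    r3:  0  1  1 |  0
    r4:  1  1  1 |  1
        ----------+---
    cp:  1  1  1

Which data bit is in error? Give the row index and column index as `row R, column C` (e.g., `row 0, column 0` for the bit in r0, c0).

Recompute each row's even parity and compare to rp:
  r0: data parity 0, sent rp 0 → ok
  r1: data parity 1, sent rp 0 → mismatch
  r2: data parity 0, sent rp 0 → ok
  r3: data parity 0, sent rp 0 → ok
  r4: data parity 1, sent rp 1 → ok
Recompute each column's even parity and compare to cp:
  c0: data parity 1, sent cp 1 → ok
  c1: data parity 0, sent cp 1 → mismatch
  c2: data parity 1, sent cp 1 → ok
Exactly one row (r1) and one column (c1) fail → the flipped bit is at their intersection.

row 1, column 1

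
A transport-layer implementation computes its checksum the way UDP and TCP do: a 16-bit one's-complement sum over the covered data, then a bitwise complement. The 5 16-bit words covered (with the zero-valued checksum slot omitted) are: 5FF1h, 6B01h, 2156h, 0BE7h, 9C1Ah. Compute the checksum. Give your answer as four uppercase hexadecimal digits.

6BB5

One's-complement addition (fold any carry out of bit 15 back into bit 0):
  0x5FF1 + 0x6B01 = 0x0CAF2
  0xCAF2 + 0x2156 = 0x0EC48
  0xEC48 + 0x0BE7 = 0x0F82F
  0xF82F + 0x9C1A = 0x19449 → wrap carry → 0x944A
One's-complement sum = 0x944A.
Checksum = ~0x944A & 0xFFFF = 0x6BB5.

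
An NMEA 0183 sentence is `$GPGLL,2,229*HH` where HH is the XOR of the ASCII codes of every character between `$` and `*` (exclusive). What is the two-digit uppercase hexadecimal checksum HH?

5B

XOR the ASCII codes of the payload characters:
  'G' = 0x47 → acc = 0x47
  'P' = 0x50 → acc = 0x17
  'G' = 0x47 → acc = 0x50
  'L' = 0x4C → acc = 0x1C
  'L' = 0x4C → acc = 0x50
  ',' = 0x2C → acc = 0x7C
  '2' = 0x32 → acc = 0x4E
  ',' = 0x2C → acc = 0x62
  '2' = 0x32 → acc = 0x50
  '2' = 0x32 → acc = 0x62
  '9' = 0x39 → acc = 0x5B
Checksum = 0x5B.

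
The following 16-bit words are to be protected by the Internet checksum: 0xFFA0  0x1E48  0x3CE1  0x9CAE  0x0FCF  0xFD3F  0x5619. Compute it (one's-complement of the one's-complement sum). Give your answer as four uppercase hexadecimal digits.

One's-complement addition (fold any carry out of bit 15 back into bit 0):
  0xFFA0 + 0x1E48 = 0x11DE8 → wrap carry → 0x1DE9
  0x1DE9 + 0x3CE1 = 0x05ACA
  0x5ACA + 0x9CAE = 0x0F778
  0xF778 + 0x0FCF = 0x10747 → wrap carry → 0x0748
  0x0748 + 0xFD3F = 0x10487 → wrap carry → 0x0488
  0x0488 + 0x5619 = 0x05AA1
One's-complement sum = 0x5AA1.
Checksum = ~0x5AA1 & 0xFFFF = 0xA55E.

A55E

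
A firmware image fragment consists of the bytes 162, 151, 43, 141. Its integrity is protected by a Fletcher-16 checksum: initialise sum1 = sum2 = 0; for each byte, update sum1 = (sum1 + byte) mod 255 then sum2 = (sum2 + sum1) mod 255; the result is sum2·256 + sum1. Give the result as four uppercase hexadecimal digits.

35F2

Running sums (mod 255):
  after byte 0 (162): sum1=162, sum2=162
  after byte 1 (151): sum1=58, sum2=220
  after byte 2 (43): sum1=101, sum2=66
  after byte 3 (141): sum1=242, sum2=53
Checksum = sum2·256 + sum1 = 53·256 + 242 = 13810 = 0x35F2.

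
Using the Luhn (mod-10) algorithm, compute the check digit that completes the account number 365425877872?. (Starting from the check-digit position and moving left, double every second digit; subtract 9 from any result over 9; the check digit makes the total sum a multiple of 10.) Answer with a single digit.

0

Partial digits right→left: 2 7 8 7 7 8 5 2 4 5 6 3
Double every second digit counting from the check-digit position (so the 1st, 3rd, 5th, ... of the partial from the right).
  doubled (with −9 where >9): 4 7 5 1 8 3 → sum 28
  kept as-is: 7 7 8 2 5 3 → sum 32
Total = 28 + 32 = 60.
Check digit = (10 − (60 mod 10)) mod 10 = 0.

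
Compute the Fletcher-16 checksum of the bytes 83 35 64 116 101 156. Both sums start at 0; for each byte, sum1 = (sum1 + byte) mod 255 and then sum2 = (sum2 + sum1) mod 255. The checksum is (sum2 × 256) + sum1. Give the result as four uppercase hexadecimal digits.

Running sums (mod 255):
  after byte 0 (83): sum1=83, sum2=83
  after byte 1 (35): sum1=118, sum2=201
  after byte 2 (64): sum1=182, sum2=128
  after byte 3 (116): sum1=43, sum2=171
  after byte 4 (101): sum1=144, sum2=60
  after byte 5 (156): sum1=45, sum2=105
Checksum = sum2·256 + sum1 = 105·256 + 45 = 26925 = 0x692D.

692D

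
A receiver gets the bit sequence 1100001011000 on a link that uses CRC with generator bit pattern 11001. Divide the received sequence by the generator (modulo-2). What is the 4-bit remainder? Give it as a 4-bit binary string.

0000

Modulo-2 division of 1100001011000 by 11001:
  pos 0: 11000 XOR 11001 = 00001
  pos 4: 10101 XOR 11001 = 01100
  pos 5: 11001 XOR 11001 = 00000
Remainder = 0000 (zero — the frame passes the CRC check).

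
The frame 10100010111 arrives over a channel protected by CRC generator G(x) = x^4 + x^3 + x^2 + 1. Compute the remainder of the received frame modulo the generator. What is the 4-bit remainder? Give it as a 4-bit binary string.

Modulo-2 division of 10100010111 by 11101:
  pos 0: 10100 XOR 11101 = 01001
  pos 1: 10010 XOR 11101 = 01111
  pos 2: 11111 XOR 11101 = 00010
  pos 5: 10011 XOR 11101 = 01110
  pos 6: 11101 XOR 11101 = 00000
Remainder = 0000 (zero — the frame passes the CRC check).

0000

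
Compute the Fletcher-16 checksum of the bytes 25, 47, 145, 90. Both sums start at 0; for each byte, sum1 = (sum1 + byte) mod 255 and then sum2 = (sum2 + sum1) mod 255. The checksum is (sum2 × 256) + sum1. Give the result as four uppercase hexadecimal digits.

6F34

Running sums (mod 255):
  after byte 0 (25): sum1=25, sum2=25
  after byte 1 (47): sum1=72, sum2=97
  after byte 2 (145): sum1=217, sum2=59
  after byte 3 (90): sum1=52, sum2=111
Checksum = sum2·256 + sum1 = 111·256 + 52 = 28468 = 0x6F34.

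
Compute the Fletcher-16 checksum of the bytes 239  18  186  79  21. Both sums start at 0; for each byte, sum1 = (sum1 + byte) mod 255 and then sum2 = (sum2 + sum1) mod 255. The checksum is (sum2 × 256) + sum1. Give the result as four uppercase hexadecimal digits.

Running sums (mod 255):
  after byte 0 (239): sum1=239, sum2=239
  after byte 1 (18): sum1=2, sum2=241
  after byte 2 (186): sum1=188, sum2=174
  after byte 3 (79): sum1=12, sum2=186
  after byte 4 (21): sum1=33, sum2=219
Checksum = sum2·256 + sum1 = 219·256 + 33 = 56097 = 0xDB21.

DB21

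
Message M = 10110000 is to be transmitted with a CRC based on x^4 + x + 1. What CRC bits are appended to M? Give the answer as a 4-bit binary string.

Append 4 zeros: 101100000000. Divide by 10011 (XOR where the leading bit is 1):
  pos 0: 10110 XOR 10011 = 00101
  pos 2: 10100 XOR 10011 = 00111
  pos 4: 11100 XOR 10011 = 01111
  pos 5: 11110 XOR 10011 = 01101
  pos 6: 11010 XOR 10011 = 01001
  pos 7: 10010 XOR 10011 = 00001
Remainder (last 4 bits) = 0001. This is the CRC / FCS.

0001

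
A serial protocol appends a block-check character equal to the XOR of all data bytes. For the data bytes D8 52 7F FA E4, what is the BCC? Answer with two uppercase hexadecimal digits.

EB

XOR the bytes together:
  start with 0xD8
  0xD8 ⊕ 0x52 = 0x8A
  0x8A ⊕ 0x7F = 0xF5
  0xF5 ⊕ 0xFA = 0x0F
  0x0F ⊕ 0xE4 = 0xEB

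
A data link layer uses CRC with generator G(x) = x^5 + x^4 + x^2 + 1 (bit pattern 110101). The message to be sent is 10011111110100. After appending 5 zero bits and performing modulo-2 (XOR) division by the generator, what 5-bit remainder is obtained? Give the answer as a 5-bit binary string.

11001

Append 5 zeros: 1001111111010000000. Divide by 110101 (XOR where the leading bit is 1):
  pos 0: 100111 XOR 110101 = 010010
  pos 1: 100101 XOR 110101 = 010000
  pos 2: 100001 XOR 110101 = 010100
  pos 3: 101001 XOR 110101 = 011100
  pos 4: 111001 XOR 110101 = 001100
  pos 6: 110001 XOR 110101 = 000100
  pos 9: 100000 XOR 110101 = 010101
  pos 10: 101010 XOR 110101 = 011111
  pos 11: 111110 XOR 110101 = 001011
  pos 13: 101100 XOR 110101 = 011001
Remainder (last 5 bits) = 11001. This is the CRC / FCS.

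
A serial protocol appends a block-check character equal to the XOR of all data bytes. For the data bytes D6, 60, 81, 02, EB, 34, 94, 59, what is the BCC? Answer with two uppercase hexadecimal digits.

XOR the bytes together:
  start with 0xD6
  0xD6 ⊕ 0x60 = 0xB6
  0xB6 ⊕ 0x81 = 0x37
  0x37 ⊕ 0x02 = 0x35
  0x35 ⊕ 0xEB = 0xDE
  0xDE ⊕ 0x34 = 0xEA
  0xEA ⊕ 0x94 = 0x7E
  0x7E ⊕ 0x59 = 0x27

27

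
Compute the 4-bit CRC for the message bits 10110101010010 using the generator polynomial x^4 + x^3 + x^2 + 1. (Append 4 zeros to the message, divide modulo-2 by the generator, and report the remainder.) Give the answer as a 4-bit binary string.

0001

Append 4 zeros: 101101010100100000. Divide by 11101 (XOR where the leading bit is 1):
  pos 0: 10110 XOR 11101 = 01011
  pos 1: 10111 XOR 11101 = 01010
  pos 2: 10100 XOR 11101 = 01001
  pos 3: 10011 XOR 11101 = 01110
  pos 4: 11100 XOR 11101 = 00001
  pos 8: 11001 XOR 11101 = 00100
  pos 10: 10000 XOR 11101 = 01101
  pos 11: 11010 XOR 11101 = 00111
  pos 13: 11100 XOR 11101 = 00001
Remainder (last 4 bits) = 0001. This is the CRC / FCS.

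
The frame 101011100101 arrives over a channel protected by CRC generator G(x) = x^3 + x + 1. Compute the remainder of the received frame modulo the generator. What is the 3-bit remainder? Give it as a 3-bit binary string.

Modulo-2 division of 101011100101 by 1011:
  pos 0: 1010 XOR 1011 = 0001
  pos 3: 1111 XOR 1011 = 0100
  pos 4: 1000 XOR 1011 = 0011
  pos 6: 1101 XOR 1011 = 0110
  pos 7: 1100 XOR 1011 = 0111
  pos 8: 1111 XOR 1011 = 0100
Remainder = 100 (nonzero — an error is detected).

100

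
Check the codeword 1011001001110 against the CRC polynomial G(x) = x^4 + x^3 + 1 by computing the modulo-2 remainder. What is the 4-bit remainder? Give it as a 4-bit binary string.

1101

Modulo-2 division of 1011001001110 by 11001:
  pos 0: 10110 XOR 11001 = 01111
  pos 1: 11110 XOR 11001 = 00111
  pos 3: 11110 XOR 11001 = 00111
  pos 5: 11101 XOR 11001 = 00100
  pos 7: 10011 XOR 11001 = 01010
  pos 8: 10100 XOR 11001 = 01101
Remainder = 1101 (nonzero — an error is detected).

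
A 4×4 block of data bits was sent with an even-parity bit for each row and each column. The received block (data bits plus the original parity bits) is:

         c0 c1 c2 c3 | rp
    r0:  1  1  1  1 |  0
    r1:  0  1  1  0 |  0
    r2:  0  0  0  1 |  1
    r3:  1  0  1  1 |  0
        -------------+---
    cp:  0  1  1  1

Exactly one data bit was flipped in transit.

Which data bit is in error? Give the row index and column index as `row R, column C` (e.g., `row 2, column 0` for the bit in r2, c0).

row 3, column 1

Recompute each row's even parity and compare to rp:
  r0: data parity 0, sent rp 0 → ok
  r1: data parity 0, sent rp 0 → ok
  r2: data parity 1, sent rp 1 → ok
  r3: data parity 1, sent rp 0 → mismatch
Recompute each column's even parity and compare to cp:
  c0: data parity 0, sent cp 0 → ok
  c1: data parity 0, sent cp 1 → mismatch
  c2: data parity 1, sent cp 1 → ok
  c3: data parity 1, sent cp 1 → ok
Exactly one row (r3) and one column (c1) fail → the flipped bit is at their intersection.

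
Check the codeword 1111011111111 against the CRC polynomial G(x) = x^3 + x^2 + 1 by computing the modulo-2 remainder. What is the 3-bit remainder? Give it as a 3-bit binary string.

Modulo-2 division of 1111011111111 by 1101:
  pos 0: 1111 XOR 1101 = 0010
  pos 2: 1001 XOR 1101 = 0100
  pos 3: 1001 XOR 1101 = 0100
  pos 4: 1001 XOR 1101 = 0100
  pos 5: 1001 XOR 1101 = 0100
  pos 6: 1001 XOR 1101 = 0100
  pos 7: 1001 XOR 1101 = 0100
  pos 8: 1001 XOR 1101 = 0100
  pos 9: 1001 XOR 1101 = 0100
Remainder = 100 (nonzero — an error is detected).

100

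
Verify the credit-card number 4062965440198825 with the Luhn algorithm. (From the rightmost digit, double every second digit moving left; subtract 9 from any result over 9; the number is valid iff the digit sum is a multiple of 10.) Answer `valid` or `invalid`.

From the right, keep odd positions and double even positions (subtract 9 from any doubled value over 9):
  doubled (positions 2,4,...): 4 7 2 8 1 9 3 8 → sum 42
  kept (positions 1,3,...): 5 8 9 0 4 6 2 0 → sum 34
Total = 76.
76 mod 10 = 6, so the number is invalid.

invalid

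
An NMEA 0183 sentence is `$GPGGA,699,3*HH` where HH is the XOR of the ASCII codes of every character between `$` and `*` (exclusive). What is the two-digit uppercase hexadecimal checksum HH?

XOR the ASCII codes of the payload characters:
  'G' = 0x47 → acc = 0x47
  'P' = 0x50 → acc = 0x17
  'G' = 0x47 → acc = 0x50
  'G' = 0x47 → acc = 0x17
  'A' = 0x41 → acc = 0x56
  ',' = 0x2C → acc = 0x7A
  '6' = 0x36 → acc = 0x4C
  '9' = 0x39 → acc = 0x75
  '9' = 0x39 → acc = 0x4C
  ',' = 0x2C → acc = 0x60
  '3' = 0x33 → acc = 0x53
Checksum = 0x53.

53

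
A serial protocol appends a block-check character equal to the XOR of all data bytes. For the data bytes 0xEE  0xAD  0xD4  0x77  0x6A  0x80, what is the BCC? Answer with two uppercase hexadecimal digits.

XOR the bytes together:
  start with 0xEE
  0xEE ⊕ 0xAD = 0x43
  0x43 ⊕ 0xD4 = 0x97
  0x97 ⊕ 0x77 = 0xE0
  0xE0 ⊕ 0x6A = 0x8A
  0x8A ⊕ 0x80 = 0x0A

0A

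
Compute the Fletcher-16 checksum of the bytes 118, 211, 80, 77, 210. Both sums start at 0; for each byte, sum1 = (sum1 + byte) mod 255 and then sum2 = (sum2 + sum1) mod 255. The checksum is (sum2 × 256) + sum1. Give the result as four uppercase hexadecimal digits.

Running sums (mod 255):
  after byte 0 (118): sum1=118, sum2=118
  after byte 1 (211): sum1=74, sum2=192
  after byte 2 (80): sum1=154, sum2=91
  after byte 3 (77): sum1=231, sum2=67
  after byte 4 (210): sum1=186, sum2=253
Checksum = sum2·256 + sum1 = 253·256 + 186 = 64954 = 0xFDBA.

FDBA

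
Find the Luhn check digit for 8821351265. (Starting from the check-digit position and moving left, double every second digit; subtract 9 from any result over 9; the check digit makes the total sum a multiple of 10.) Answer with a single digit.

5

Partial digits right→left: 5 6 2 1 5 3 1 2 8 8
Double every second digit counting from the check-digit position (so the 1st, 3rd, 5th, ... of the partial from the right).
  doubled (with −9 where >9): 1 4 1 2 7 → sum 15
  kept as-is: 6 1 3 2 8 → sum 20
Total = 15 + 20 = 35.
Check digit = (10 − (35 mod 10)) mod 10 = 5.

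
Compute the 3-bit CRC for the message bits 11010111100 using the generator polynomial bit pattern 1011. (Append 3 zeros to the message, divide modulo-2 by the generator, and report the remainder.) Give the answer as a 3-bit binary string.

Append 3 zeros: 11010111100000. Divide by 1011 (XOR where the leading bit is 1):
  pos 0: 1101 XOR 1011 = 0110
  pos 1: 1100 XOR 1011 = 0111
  pos 2: 1111 XOR 1011 = 0100
  pos 3: 1001 XOR 1011 = 0010
  pos 5: 1011 XOR 1011 = 0000
Remainder (last 3 bits) = 000. This is the CRC / FCS.

000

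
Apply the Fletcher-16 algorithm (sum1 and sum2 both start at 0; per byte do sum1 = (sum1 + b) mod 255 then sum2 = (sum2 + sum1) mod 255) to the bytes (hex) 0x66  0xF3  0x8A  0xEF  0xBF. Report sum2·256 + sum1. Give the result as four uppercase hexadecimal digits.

Running sums (mod 255):
  after byte 0 (0x66): sum1=102, sum2=102
  after byte 1 (0xF3): sum1=90, sum2=192
  after byte 2 (0x8A): sum1=228, sum2=165
  after byte 3 (0xEF): sum1=212, sum2=122
  after byte 4 (0xBF): sum1=148, sum2=15
Checksum = sum2·256 + sum1 = 15·256 + 148 = 3988 = 0x0F94.

0F94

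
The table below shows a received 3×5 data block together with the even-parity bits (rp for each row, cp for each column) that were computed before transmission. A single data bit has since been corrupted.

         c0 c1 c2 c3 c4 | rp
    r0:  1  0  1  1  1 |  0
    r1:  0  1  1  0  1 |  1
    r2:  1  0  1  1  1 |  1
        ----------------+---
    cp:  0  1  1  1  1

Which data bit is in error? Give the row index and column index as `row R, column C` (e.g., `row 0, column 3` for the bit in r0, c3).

row 2, column 3

Recompute each row's even parity and compare to rp:
  r0: data parity 0, sent rp 0 → ok
  r1: data parity 1, sent rp 1 → ok
  r2: data parity 0, sent rp 1 → mismatch
Recompute each column's even parity and compare to cp:
  c0: data parity 0, sent cp 0 → ok
  c1: data parity 1, sent cp 1 → ok
  c2: data parity 1, sent cp 1 → ok
  c3: data parity 0, sent cp 1 → mismatch
  c4: data parity 1, sent cp 1 → ok
Exactly one row (r2) and one column (c3) fail → the flipped bit is at their intersection.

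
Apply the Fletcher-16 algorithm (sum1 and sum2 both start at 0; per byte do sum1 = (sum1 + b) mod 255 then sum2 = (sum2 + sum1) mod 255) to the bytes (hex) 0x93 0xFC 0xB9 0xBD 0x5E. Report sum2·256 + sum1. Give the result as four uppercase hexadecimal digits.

DC66

Running sums (mod 255):
  after byte 0 (0x93): sum1=147, sum2=147
  after byte 1 (0xFC): sum1=144, sum2=36
  after byte 2 (0xB9): sum1=74, sum2=110
  after byte 3 (0xBD): sum1=8, sum2=118
  after byte 4 (0x5E): sum1=102, sum2=220
Checksum = sum2·256 + sum1 = 220·256 + 102 = 56422 = 0xDC66.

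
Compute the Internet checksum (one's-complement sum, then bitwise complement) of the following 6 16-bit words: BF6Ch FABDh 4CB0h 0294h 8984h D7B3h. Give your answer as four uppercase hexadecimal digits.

9558

One's-complement addition (fold any carry out of bit 15 back into bit 0):
  0xBF6C + 0xFABD = 0x1BA29 → wrap carry → 0xBA2A
  0xBA2A + 0x4CB0 = 0x106DA → wrap carry → 0x06DB
  0x06DB + 0x0294 = 0x0096F
  0x096F + 0x8984 = 0x092F3
  0x92F3 + 0xD7B3 = 0x16AA6 → wrap carry → 0x6AA7
One's-complement sum = 0x6AA7.
Checksum = ~0x6AA7 & 0xFFFF = 0x9558.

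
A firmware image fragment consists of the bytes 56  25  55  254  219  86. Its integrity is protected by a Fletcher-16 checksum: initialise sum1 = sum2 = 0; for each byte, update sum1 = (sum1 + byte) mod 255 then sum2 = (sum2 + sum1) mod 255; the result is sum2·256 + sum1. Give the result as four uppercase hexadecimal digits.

B6B9

Running sums (mod 255):
  after byte 0 (56): sum1=56, sum2=56
  after byte 1 (25): sum1=81, sum2=137
  after byte 2 (55): sum1=136, sum2=18
  after byte 3 (254): sum1=135, sum2=153
  after byte 4 (219): sum1=99, sum2=252
  after byte 5 (86): sum1=185, sum2=182
Checksum = sum2·256 + sum1 = 182·256 + 185 = 46777 = 0xB6B9.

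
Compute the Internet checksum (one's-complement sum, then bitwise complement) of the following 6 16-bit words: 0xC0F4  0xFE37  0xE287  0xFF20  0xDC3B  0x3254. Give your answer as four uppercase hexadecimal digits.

509A

One's-complement addition (fold any carry out of bit 15 back into bit 0):
  0xC0F4 + 0xFE37 = 0x1BF2B → wrap carry → 0xBF2C
  0xBF2C + 0xE287 = 0x1A1B3 → wrap carry → 0xA1B4
  0xA1B4 + 0xFF20 = 0x1A0D4 → wrap carry → 0xA0D5
  0xA0D5 + 0xDC3B = 0x17D10 → wrap carry → 0x7D11
  0x7D11 + 0x3254 = 0x0AF65
One's-complement sum = 0xAF65.
Checksum = ~0xAF65 & 0xFFFF = 0x509A.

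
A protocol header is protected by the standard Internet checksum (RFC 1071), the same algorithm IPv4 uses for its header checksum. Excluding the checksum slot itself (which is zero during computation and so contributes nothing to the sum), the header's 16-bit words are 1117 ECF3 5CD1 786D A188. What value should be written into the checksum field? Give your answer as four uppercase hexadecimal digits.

One's-complement addition (fold any carry out of bit 15 back into bit 0):
  0x1117 + 0xECF3 = 0x0FE0A
  0xFE0A + 0x5CD1 = 0x15ADB → wrap carry → 0x5ADC
  0x5ADC + 0x786D = 0x0D349
  0xD349 + 0xA188 = 0x174D1 → wrap carry → 0x74D2
One's-complement sum = 0x74D2.
Checksum = ~0x74D2 & 0xFFFF = 0x8B2D.

8B2D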